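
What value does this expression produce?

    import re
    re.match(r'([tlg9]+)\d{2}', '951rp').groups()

The pattern matches one or more of one of [tlg9] (captured); then exactly 2 of a digit.
`re.match` won't scan ahead — the pattern has to work from the very first character.
The match spans [0:3] → '951'.
Captured: group 1 = '9'.

('9',)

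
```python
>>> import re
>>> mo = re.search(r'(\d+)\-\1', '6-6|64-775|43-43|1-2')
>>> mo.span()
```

`\1` is not a pattern — it's the concrete string captured by group 1, re-applied verbatim.
The match spans [0:3] → '6-6'.

(0, 3)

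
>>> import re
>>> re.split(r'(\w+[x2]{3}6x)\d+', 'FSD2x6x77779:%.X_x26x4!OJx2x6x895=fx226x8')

['FSD2x6x77779:%.X_x26x4!', 'OJx2x6x', '=', 'fx226x', '']

The pattern matches one or more of a word character, then exactly 3 of one of [x2], then the literal '6x' (captured); then one or more of a digit.
Matches to split on: at [23:33] → 'OJx2x6x895'; at [34:41] → 'fx226x8'.
Because the pattern has a capturing group, `split` also inserts each captured text between the pieces.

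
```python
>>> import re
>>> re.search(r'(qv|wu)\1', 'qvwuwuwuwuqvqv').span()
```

A backreference is literal: `\1` must see the identical characters the first group matched.
The match spans [2:6] → 'wuwu'.

(2, 6)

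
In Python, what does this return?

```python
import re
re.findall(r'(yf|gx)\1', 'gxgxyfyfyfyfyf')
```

['gx', 'yf', 'yf']

The backreference `\1` re-matches whatever the first group consumed, character for character.
Scanning left to right: at [0:4] match 'gxgx', group 1 = 'gx'; at [4:8] match 'yfyf', group 1 = 'yf'; at [8:12] match 'yfyf', group 1 = 'yf'.
One capturing group, so `findall` returns just the captured substring from each match — 3 in all.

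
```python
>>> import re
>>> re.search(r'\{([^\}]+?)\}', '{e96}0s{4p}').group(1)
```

Unlike `match`, `search` isn't anchored — it looks for the pattern anywhere in the string.
The match spans [0:5] → '{e96}'.
Captured: group 1 = 'e96'.

'e96'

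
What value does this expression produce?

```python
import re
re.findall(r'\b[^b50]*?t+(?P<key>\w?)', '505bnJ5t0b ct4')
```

['4']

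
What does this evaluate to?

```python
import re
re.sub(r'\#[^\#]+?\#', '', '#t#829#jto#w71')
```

'829w71'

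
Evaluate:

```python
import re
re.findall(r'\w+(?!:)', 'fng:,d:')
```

The negative lookahead/lookbehind blocks any match where the forbidden context is present.
Walking the string: at [0:2] → 'fn'.
`findall` yields the raw match text (1 of them) because the pattern has no groups.

['fn']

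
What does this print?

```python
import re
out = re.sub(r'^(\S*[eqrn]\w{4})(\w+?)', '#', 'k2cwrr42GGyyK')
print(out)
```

#yK

Pattern: anchored at the start of the string; then zero or more of a non-whitespace character, then one of [eqrn], then exactly 4 of a word character (captured); then one or more of a word character (lazy) (captured).
Matches: at [0:11] → 'k2cwrr42GGy'.
`sub` substitutes '#' at each match site.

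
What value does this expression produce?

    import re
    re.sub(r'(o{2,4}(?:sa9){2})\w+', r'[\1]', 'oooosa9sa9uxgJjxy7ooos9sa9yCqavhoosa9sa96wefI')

This matches 2 to 4 of the literal 'o', then the literal 'sa9' repeated 2 times (captured); then one or more of a word character.
Matches: at [0:45] → 'oooosa9sa9uxgJjxy7ooos9sa9yCqavhoosa9sa96wefI'.
The replacement refers to a captured group, so each match is rewritten using its own captured text.

'[oooosa9sa9]'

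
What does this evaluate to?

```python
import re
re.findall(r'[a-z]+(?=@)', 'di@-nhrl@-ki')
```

['di', 'nhrl']

Lookahead/lookbehind check context without consuming it, so the matched span excludes the asserted characters.
Walking the string: at [0:2] → 'di'; at [4:8] → 'nhrl'.
No capturing groups, so `findall` returns the 2 full match strings.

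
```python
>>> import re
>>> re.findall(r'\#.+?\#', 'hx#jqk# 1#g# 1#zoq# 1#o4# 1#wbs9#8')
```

['#jqk#', '#g#', '#zoq#', '#o4#', '#wbs9#']

Lazy quantifiers expand one character at a time until the remainder of the pattern can match.
Since nothing is captured, `findall` lists the 5 matched substrings directly.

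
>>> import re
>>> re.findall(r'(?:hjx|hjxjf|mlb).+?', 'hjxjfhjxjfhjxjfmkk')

Alternation tries branches left to right and keeps the first one that lets the overall match succeed at that position.
No capturing groups, so `findall` returns the 3 full match strings.

['hjxj', 'hjxj', 'hjxj']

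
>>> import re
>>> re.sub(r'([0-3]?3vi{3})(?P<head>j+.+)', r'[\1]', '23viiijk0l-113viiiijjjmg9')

The replacement refers to a captured group, so each match is rewritten using its own captured text.

'[23viii]'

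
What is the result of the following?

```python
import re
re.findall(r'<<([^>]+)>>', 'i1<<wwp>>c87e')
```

One capturing group, so `findall` returns just the captured substring from the one match — 1 in all.

['wwp']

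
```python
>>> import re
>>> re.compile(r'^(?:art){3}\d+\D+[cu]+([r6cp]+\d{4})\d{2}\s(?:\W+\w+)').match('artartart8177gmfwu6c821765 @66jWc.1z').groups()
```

('6c8217',)

The match spans [0:33] → 'artartart8177gmfwu6c821765 @66jWc'.
Captured: group 1 = '6c8217'.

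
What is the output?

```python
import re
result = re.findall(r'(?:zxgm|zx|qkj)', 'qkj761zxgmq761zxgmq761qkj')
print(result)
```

Alternation isn't longest-match — the leftmost alternative that fits at this position is chosen.
Matches: at [0:3] → 'qkj'; at [6:10] → 'zxgm'; at [14:18] → 'zxgm'; at [22:25] → 'qkj'.
`findall` yields the raw match text (4 of them) because the pattern has no groups.

['qkj', 'zxgm', 'zxgm', 'qkj']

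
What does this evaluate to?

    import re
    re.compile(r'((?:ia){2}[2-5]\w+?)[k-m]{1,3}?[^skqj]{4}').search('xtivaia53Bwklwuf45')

None

This matches the literal 'ia' repeated 2 times, then a character in [2-5], then one or more of a word character (lazy) (captured); then 1 to 3 of a character in [k-m] (lazy), then exactly 4 of any character except [skqj].
Here the pattern never matches, so the call returns None.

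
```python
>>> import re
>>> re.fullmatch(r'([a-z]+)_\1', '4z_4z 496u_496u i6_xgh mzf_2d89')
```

For `fullmatch`, every character of the input must be accounted for by the pattern.
Here the string isn't matched end-to-end, so the call returns None.

None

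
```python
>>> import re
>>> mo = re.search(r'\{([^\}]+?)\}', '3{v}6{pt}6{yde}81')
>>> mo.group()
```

'{v}'

`re.search` scans for the first position where the pattern succeeds.
The match spans [1:4] → '{v}'.
Captured: group 1 = 'v'.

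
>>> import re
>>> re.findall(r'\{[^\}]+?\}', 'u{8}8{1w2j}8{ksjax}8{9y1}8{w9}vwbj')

['{8}', '{1w2j}', '{ksjax}', '{9y1}', '{w9}']

Matches: at [1:4] → '{8}'; at [5:11] → '{1w2j}'; at [12:19] → '{ksjax}'; at [20:25] → '{9y1}'; at [26:30] → '{w9}'.
`findall` yields the raw match text (5 of them) because the pattern has no groups.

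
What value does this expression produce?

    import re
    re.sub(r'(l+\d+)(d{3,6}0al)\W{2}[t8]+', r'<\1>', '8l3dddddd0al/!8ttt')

'8<l3>'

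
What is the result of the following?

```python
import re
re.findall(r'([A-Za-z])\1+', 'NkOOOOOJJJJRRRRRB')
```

['O', 'J', 'R']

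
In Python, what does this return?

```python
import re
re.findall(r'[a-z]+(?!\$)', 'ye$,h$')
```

Because the assertion is negative and zero-width, positions next to the forbidden text are skipped.
With no groups in the pattern, `findall` gives back each whole match — 1 here.

['y']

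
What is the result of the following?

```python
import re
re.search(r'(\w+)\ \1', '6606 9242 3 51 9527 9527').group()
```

'9527 9527'

A backreference is literal: `\1` must see the identical characters the first group matched.
`re.search` scans for the first position where the pattern succeeds.
The match spans [15:24] → '9527 9527'.
Captured: group 1 = '9527'.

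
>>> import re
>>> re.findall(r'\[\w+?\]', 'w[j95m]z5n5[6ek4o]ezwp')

With no groups in the pattern, `findall` gives back each whole match — 2 here.

['[j95m]', '[6ek4o]']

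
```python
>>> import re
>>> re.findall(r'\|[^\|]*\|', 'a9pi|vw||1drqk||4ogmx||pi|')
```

['|vw|', '|1drqk|', '|4ogmx|', '|pi|']

Matches: at [4:8] → '|vw|'; at [8:15] → '|1drqk|'; at [15:22] → '|4ogmx|'; at [22:26] → '|pi|'.
Since nothing is captured, `findall` lists the 4 matched substrings directly.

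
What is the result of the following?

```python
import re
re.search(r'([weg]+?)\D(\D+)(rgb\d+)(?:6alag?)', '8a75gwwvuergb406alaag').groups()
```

The match spans [4:19] → 'gwwvuergb406ala'.
Captured: group 1 = 'g', group 2 = 'wvue', group 3 = 'rgb40'.

('g', 'wvue', 'rgb40')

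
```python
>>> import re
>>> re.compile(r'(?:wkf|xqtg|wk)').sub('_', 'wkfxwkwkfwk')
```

'_x___'

Alternation isn't longest-match — the leftmost alternative that fits at this position is chosen.
Each match is replaced by '_'.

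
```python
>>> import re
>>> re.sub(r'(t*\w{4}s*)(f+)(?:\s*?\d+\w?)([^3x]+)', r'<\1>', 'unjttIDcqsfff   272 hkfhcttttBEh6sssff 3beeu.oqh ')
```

'unj<ttIDcqs>3beeu.oqh '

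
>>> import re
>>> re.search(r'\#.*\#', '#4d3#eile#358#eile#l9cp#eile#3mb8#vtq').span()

The match spans [0:34] → '#4d3#eile#358#eile#l9cp#eile#3mb8#'.

(0, 34)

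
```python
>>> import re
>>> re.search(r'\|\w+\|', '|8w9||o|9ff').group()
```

`search` walks the string left to right and returns the first match it finds.
The match spans [0:5] → '|8w9|'.

'|8w9|'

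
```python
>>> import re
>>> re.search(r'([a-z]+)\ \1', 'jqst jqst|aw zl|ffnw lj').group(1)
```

'jqst'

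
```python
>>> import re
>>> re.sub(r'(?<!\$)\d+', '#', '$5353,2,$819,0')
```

'$5#,#,$8#,#'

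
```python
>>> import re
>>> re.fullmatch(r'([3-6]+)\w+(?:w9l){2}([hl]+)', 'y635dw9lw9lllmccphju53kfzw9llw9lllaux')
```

Pattern: one or more of a character in [3-6] (captured); then one or more of a word character, then the literal 'w9l' repeated 2 times; then one or more of one of [hl] (captured).
`fullmatch` succeeds only if the pattern covers the string from start to end.
Here the pattern can't cover the whole string, so the call returns None.

None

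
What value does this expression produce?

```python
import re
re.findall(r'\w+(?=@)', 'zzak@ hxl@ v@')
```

['zzak', 'hxl', 'v']

The `(?=…)`/`(?<=…)` assertion just peeks at neighbouring text; it doesn't advance the match position.
Matches: at [0:4] → 'zzak'; at [6:9] → 'hxl'; at [11:12] → 'v'.
Since nothing is captured, `findall` lists the 3 matched substrings directly.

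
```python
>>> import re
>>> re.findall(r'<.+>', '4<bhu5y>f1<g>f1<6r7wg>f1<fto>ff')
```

Matches: at [1:29] → '<bhu5y>f1<g>f1<6r7wg>f1<fto>'.
No capturing groups, so `findall` returns the 1 full match string.

['<bhu5y>f1<g>f1<6r7wg>f1<fto>']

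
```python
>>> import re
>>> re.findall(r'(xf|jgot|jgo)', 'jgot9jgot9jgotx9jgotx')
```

['jgot', 'jgot', 'jgot', 'jgot']

`|` is ordered: at each position the engine commits to the first alternative that works.
With a single group, `findall` returns only what that group captured — 4 items.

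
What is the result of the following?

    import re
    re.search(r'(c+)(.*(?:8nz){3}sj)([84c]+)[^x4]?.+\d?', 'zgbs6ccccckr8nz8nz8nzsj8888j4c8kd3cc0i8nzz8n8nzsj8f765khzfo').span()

Pattern: one or more of a literal 'c' (captured); then zero or more of any character, then the literal '8nz' repeated 3 times, then the literal 'sj' (captured); then one or more of one of [84c] (captured); then optionally any character except [x4], then one or more of any character; then optionally a digit.
The match spans [5:59] → 'ccccckr8nz8nz8nzsj8888j4c8kd3cc0i8nzz8n8nzsj8f765khzfo'.

(5, 59)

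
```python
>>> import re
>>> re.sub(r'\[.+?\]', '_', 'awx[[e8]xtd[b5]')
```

A `+?`/`*?`/`{m,n}?` starts at its minimum and grows only as far as needed for what follows to match.
Every occurrence is swapped for '_'.

'awx_xtd_'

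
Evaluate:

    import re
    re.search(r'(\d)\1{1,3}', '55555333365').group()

After group 1 captures some text, `\1` only succeeds where that same text appears again.
`re.search` tries every starting position until one works.
The match spans [0:4] → '5555'.
Captured: group 1 = '5'.

'5555'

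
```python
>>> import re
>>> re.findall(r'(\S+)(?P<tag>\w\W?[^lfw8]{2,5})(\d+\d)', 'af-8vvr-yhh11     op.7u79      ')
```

This matches one or more of a non-whitespace character (captured); then a word character, then optionally a non-word character, then 2 to 5 of any character except [lfw8] (captured as 'tag'); then one or more of a digit, then a digit (captured).
Walking the string: at [0:13] match 'af-8vvr-yhh11', groups = ('af-8vvr-', 'yhh', '11'); at [18:25] match 'op.7u79', groups = ('o', 'p.7u', '79').
With 3 capturing groups, `findall` returns a 3-tuple per match.

[('af-8vvr-', 'yhh', '11'), ('o', 'p.7u', '79')]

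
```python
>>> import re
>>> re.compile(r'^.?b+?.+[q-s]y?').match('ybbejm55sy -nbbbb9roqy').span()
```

(0, 22)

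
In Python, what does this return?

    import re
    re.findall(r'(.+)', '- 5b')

['- 5b']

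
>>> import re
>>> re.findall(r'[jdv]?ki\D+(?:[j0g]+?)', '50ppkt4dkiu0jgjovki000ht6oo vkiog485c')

['dkiu0', 'vkiog']

Pattern: optionally one of [jdv], then the literal 'ki', then one or more of a non-digit; then one or more of one of [j0g] (lazy) (non-capturing group).
Matches: at [7:12] → 'dkiu0'; at [28:33] → 'vkiog'.
No capturing groups, so `findall` returns the 2 full match strings.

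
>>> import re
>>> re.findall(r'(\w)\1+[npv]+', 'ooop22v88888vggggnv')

['o', '2', '8', 'g']

`\1` is not a pattern — it's the concrete string captured by group 1, re-applied verbatim.
`findall` collects group 1 from each match (4 total).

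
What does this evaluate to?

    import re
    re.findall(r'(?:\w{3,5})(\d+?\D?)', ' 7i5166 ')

['6 ']

This matches 3 to 5 of a word character (non-capturing group); then one or more of a digit (lazy), then optionally a non-digit (captured).
Matches: at [1:8] match '7i5166 ', group 1 = '6 '.
Because there's exactly one group, `findall` drops the full match and keeps group 1 from the one hit.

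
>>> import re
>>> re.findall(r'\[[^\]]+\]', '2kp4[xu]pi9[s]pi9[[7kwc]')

['[xu]', '[s]', '[[7kwc]']

Scanning left to right: at [4:8] → '[xu]'; at [11:14] → '[s]'; at [17:24] → '[[7kwc]'.
`findall` yields the raw match text (3 of them) because the pattern has no groups.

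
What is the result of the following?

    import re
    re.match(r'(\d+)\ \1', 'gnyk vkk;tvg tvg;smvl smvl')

None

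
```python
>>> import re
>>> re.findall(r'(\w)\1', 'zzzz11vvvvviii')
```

['z', 'z', '1', 'v', 'v', 'i']

After group 1 captures some text, `\1` only succeeds where that same text appears again.
`findall` collects group 1 from each match (6 total).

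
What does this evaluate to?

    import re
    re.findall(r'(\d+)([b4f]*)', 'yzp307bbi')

2 groups means the one result is a tuple of 2 captured strings — 1 here.

[('307', 'bb')]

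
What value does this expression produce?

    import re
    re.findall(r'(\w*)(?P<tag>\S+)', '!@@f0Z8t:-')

[('', '!@@f0Z8t:-')]

The pattern matches zero or more of a word character (captured); then one or more of a non-whitespace character (captured as 'tag').
Scanning left to right: at [0:10] match '!@@f0Z8t:-', groups = ('', '!@@f0Z8t:-').
`findall` packs the 2 group values into a tuple for every match.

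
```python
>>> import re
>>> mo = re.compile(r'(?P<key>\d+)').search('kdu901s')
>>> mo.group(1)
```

'901'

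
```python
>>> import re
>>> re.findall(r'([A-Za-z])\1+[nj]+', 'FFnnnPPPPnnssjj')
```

A backreference is literal: `\1` must see the identical characters the first group matched.
Matches: at [0:5] match 'FFnnn', group 1 = 'F'; at [5:11] match 'PPPPnn', group 1 = 'P'; at [11:15] match 'ssjj', group 1 = 's'.
`findall` collects group 1 from each match (3 total).

['F', 'P', 's']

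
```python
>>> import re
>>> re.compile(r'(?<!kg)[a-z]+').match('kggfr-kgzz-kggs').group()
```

'kggfr'

The negative lookaround is zero-width — it rules out positions where the adjacent text would match, without consuming anything.
`re.match` only tries the pattern at the start of the string.
The match spans [0:5] → 'kggfr'.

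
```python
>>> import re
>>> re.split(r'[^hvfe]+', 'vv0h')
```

Each match becomes a cut point; 2 segments remain.

['vv', 'h']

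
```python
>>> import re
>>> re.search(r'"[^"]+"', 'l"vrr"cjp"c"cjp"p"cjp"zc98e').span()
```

(1, 6)

`re.search` tries every starting position until one works.
The match spans [1:6] → '"vrr"'.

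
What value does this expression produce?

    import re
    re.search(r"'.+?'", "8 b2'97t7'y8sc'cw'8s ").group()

"'97t7'"

A non-greedy quantifier consumes as few characters as it can — just enough that the remainder of the pattern still matches from where it stops; whatever follows it matches normally.
Unlike `match`, `search` isn't anchored — it looks for the pattern anywhere in the string.
The match spans [4:10] → "'97t7'".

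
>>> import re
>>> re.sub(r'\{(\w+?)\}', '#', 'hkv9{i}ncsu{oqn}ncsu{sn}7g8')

'hkv9#ncsu#ncsu#7g8'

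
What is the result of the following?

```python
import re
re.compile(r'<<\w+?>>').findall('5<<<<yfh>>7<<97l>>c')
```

Walking the string: at [3:10] → '<<yfh>>'; at [11:18] → '<<97l>>'.
Since nothing is captured, `findall` lists the 2 matched substrings directly.

['<<yfh>>', '<<97l>>']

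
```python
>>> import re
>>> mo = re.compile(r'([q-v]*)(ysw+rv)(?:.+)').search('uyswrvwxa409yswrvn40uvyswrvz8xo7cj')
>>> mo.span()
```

(0, 34)

Pattern: zero or more of a character in [q-v] (captured); then the literal 'ys', then one or more of a literal 'w', then the literal 'rv' (captured); then one or more of any character (non-capturing group).
`re.search` scans for the first position where the pattern succeeds.
The match spans [0:34] → 'uyswrvwxa409yswrvn40uvyswrvz8xo7cj'.
Captured: group 1 = 'u', group 2 = 'yswrv'.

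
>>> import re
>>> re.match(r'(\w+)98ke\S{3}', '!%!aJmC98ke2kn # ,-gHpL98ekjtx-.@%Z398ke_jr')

`re.match` won't scan ahead — the pattern has to work from the very first character.
Here the string doesn't start with a match, so the call returns None.

None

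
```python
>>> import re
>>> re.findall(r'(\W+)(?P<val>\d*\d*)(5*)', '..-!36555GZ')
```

[('..-!', '36555', '')]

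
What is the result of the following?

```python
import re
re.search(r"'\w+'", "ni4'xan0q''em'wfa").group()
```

"'xan0q'"

`search` walks the string left to right and returns the first match it finds.
The match spans [3:10] → "'xan0q'".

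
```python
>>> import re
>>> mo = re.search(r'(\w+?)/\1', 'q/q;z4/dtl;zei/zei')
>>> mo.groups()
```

('q',)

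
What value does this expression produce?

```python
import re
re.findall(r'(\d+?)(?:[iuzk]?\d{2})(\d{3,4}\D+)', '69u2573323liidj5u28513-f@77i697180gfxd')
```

[('2', '3323liidj'), ('5', '513-f@'), ('77', '7180gfxd')]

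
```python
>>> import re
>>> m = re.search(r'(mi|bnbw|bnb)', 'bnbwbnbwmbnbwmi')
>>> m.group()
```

'bnbw'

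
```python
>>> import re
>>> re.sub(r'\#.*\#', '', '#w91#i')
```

Matches: at [0:5] → '#w91#'.
`sub` substitutes '' at each match site.

'i'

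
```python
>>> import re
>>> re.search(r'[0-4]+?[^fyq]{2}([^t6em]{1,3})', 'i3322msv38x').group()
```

The match spans [1:5] → '3322'.

'3322'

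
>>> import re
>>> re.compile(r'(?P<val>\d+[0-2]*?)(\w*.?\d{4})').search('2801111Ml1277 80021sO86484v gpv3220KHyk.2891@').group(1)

The match spans [0:18] → '2801111Ml1277 8002'.
Captured: group 1 = '2801111', group 2 = 'Ml1277 8002'.

'2801111'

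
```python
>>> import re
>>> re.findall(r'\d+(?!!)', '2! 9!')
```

[]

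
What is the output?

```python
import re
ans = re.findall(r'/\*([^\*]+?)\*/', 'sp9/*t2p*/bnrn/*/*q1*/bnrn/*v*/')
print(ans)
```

['t2p', 'q1', 'v']

Matches: at [3:10] match '/*t2p*/', group 1 = 't2p'; at [16:22] match '/*q1*/', group 1 = 'q1'; at [26:31] match '/*v*/', group 1 = 'v'.
`findall` collects group 1 from each match (3 total).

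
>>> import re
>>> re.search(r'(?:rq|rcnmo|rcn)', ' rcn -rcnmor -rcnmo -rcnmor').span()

(1, 4)

The match spans [1:4] → 'rcn'.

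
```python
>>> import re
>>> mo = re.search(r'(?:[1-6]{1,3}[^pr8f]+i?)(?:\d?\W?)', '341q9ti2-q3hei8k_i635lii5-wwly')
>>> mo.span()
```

The match spans [0:15] → '341q9ti2-q3hei8'.

(0, 15)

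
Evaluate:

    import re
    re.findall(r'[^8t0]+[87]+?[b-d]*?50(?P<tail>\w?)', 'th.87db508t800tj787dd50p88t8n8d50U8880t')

['8', 'p', 'U']

With a single group, `findall` returns only what that group captured — 3 items.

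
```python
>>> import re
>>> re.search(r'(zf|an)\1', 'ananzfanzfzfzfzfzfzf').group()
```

'anan'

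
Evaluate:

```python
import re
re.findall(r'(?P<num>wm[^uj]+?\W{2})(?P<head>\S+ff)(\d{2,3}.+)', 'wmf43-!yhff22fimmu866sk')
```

[('wmf43-!', 'yhff', '22fimmu866sk')]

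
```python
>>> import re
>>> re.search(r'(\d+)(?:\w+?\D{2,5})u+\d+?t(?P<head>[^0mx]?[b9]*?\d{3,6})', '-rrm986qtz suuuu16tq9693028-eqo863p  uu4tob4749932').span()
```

(4, 26)

The match spans [4:26] → '986qtz suuuu16tq969302'.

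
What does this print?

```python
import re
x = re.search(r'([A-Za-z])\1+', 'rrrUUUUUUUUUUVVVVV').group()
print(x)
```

`\1` is not a pattern — it's the concrete string captured by group 1, re-applied verbatim.
`search` walks the string left to right and returns the first match it finds.
The match spans [0:3] → 'rrr'.
Captured: group 1 = 'r'.

rrr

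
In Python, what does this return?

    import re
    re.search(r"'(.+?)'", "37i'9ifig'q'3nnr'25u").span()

(3, 10)

Unlike `match`, `search` isn't anchored — it looks for the pattern anywhere in the string.
The match spans [3:10] → "'9ifig'".
Captured: group 1 = '9ifig'.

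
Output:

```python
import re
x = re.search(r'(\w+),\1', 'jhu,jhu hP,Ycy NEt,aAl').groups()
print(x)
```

('jhu',)

The match spans [0:7] → 'jhu,jhu'.
Captured: group 1 = 'jhu'.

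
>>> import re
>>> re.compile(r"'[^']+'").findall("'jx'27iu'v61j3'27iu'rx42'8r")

["'jx'", "'v61j3'", "'rx42'"]

Scanning left to right: at [0:4] → "'jx'"; at [8:15] → "'v61j3'"; at [19:25] → "'rx42'".
Since nothing is captured, `findall` lists the 3 matched substrings directly.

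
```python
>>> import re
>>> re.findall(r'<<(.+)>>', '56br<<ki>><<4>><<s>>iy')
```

['ki>><<4>><<s']

With a single group, `findall` returns only what that group captured — 1 item.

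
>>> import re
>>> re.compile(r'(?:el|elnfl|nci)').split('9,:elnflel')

Alternation isn't longest-match — the leftmost alternative that fits at this position is chosen.
`split` removes every match and returns the 3 fragments in between.

['9,:', 'nfl', '']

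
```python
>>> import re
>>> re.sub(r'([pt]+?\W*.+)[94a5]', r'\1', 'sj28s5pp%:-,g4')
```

This matches one or more of one of [pt] (lazy), then zero or more of a non-word character, then one or more of any character (captured); then one of [94a5].
Matches: at [6:14] → 'pp%:-,g4'.
Each match is replaced using the text its own group 1 captured.

'sj28s5pp%:-,g'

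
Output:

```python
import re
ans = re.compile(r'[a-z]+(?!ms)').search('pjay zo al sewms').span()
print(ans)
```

Because the assertion is negative and zero-width, positions next to the forbidden text are skipped.
Unlike `match`, `search` isn't anchored — it looks for the pattern anywhere in the string.
The match spans [0:4] → 'pjay'.

(0, 4)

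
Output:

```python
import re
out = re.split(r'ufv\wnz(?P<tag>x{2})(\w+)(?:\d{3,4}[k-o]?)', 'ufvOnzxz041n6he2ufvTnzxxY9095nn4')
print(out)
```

['ufvOnzxz041n6he2', 'xx', 'Y9', 'n4']

Pattern: the literal 'ufv', then a word character, then the literal 'nz'; then exactly 2 of a literal 'x' (captured as 'tag'); then one or more of a word character (captured); then 3 to 4 of a digit, then optionally a character in [k-o] (non-capturing group).
Matches to split on: at [16:30] → 'ufvTnzxxY9095n'.
`re.split` interleaves the captured-group text with the surrounding fragments.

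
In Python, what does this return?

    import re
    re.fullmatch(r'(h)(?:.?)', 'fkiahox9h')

None

For `fullmatch`, every character of the input must be accounted for by the pattern.
Here there's no way to consume every character, so the call returns None.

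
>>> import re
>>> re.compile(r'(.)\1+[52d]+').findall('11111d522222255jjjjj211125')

The backreference `\1` re-matches whatever the first group consumed, character for character.
Scanning left to right: at [0:15] match '11111d522222255', group 1 = '1'; at [15:21] match 'jjjjj2', group 1 = 'j'; at [21:26] match '11125', group 1 = '1'.
One capturing group, so `findall` returns just the captured substring from each match — 3 in all.

['1', 'j', '1']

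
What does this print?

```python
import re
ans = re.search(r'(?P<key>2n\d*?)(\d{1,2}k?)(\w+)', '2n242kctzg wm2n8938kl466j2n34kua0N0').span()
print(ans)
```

The match spans [0:10] → '2n242kctzg'.

(0, 10)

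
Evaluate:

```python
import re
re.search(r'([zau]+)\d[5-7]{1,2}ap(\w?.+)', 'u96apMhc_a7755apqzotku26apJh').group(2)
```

'Mhc_a7755apqzotku26apJh'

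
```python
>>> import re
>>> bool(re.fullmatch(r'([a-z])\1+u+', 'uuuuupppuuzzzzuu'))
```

False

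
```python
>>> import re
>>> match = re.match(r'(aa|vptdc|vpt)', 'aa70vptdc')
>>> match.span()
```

(0, 2)

With `match`, the pattern is implicitly anchored at the beginning.
The match spans [0:2] → 'aa'.
Captured: group 1 = 'aa'.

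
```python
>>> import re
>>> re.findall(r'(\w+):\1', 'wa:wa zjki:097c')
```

['wa']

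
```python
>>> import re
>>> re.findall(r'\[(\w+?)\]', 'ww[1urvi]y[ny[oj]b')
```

Walking the string: at [2:9] match '[1urvi]', group 1 = '1urvi'; at [13:17] match '[oj]', group 1 = 'oj'.
`findall` collects group 1 from each match (2 total).

['1urvi', 'oj']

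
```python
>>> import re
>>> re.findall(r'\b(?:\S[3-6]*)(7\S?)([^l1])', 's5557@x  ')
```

[('7@', 'x')]

`findall` packs the 2 group values into a tuple for every match.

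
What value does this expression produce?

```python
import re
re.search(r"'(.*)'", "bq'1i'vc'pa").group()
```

The match spans [2:9] → "'1i'vc'".

"'1i'vc'"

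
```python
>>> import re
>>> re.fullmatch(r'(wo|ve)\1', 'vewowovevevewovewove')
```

None

The backreference `\1` re-matches whatever the first group consumed, character for character.
For `fullmatch`, every character of the input must be accounted for by the pattern.
Here the string isn't matched end-to-end, so the call returns None.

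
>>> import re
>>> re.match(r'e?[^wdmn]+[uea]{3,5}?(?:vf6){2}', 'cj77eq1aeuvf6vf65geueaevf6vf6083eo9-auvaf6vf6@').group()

'cj77eq1aeuvf6vf65geueaevf6vf6'

With `match`, the pattern is implicitly anchored at the beginning.
The match spans [0:29] → 'cj77eq1aeuvf6vf65geueaevf6vf6'.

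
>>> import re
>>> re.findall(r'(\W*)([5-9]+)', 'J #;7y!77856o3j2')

[(' #;', '7'), ('!', '77856')]

This matches zero or more of a non-word character (captured); then one or more of a character in [5-9] (captured).
Scanning left to right: at [1:5] match ' #;7', groups = (' #;', '7'); at [6:12] match '!77856', groups = ('!', '77856').
With 2 capturing groups, `findall` returns a 2-tuple per match.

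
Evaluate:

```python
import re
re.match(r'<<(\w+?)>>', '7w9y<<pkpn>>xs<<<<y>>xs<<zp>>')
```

None

`re.match` won't scan ahead — the pattern has to work from the very first character.
Here position 0 doesn't satisfy it, so the call returns None.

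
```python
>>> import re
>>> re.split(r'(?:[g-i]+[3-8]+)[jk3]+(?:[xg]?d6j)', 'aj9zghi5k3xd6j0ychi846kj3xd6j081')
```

This matches one or more of a character in [g-i], then one or more of a character in [3-8] (non-capturing group); then one or more of one of [jk3]; then optionally one of [xg], then the literal 'd6j' (non-capturing group).
`split` removes every match and returns the 3 fragments in between.

['aj9z', '0yc', '081']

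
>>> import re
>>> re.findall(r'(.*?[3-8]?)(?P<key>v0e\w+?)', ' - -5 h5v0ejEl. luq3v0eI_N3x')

Multiple groups make `findall` return tuples — one 2-tuple for each match.

[(' - -5 h5', 'v0ej'), ('El. luq3', 'v0eI')]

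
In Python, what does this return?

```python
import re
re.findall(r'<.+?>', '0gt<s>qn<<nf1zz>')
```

['<s>', '<<nf1zz>']

Since nothing is captured, `findall` lists the 2 matched substrings directly.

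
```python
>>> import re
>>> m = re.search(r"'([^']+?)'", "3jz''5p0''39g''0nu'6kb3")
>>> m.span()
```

`re.search` scans for the first position where the pattern succeeds.
The match spans [4:9] → "'5p0'".
Captured: group 1 = '5p0'.

(4, 9)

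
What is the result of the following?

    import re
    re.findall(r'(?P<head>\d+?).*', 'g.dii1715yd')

Pattern: one or more of a digit (lazy) (captured as 'head'); then zero or more of any character.
A `+?`/`*?`/`{m,n}?` starts at its minimum and grows only as far as needed for what follows to match.
Walking the string: at [5:11] match '1715yd', group 1 = '1'.
One capturing group, so `findall` returns just the captured substring from the one match — 1 in all.

['1']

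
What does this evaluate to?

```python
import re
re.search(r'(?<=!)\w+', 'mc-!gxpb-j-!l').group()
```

'gxpb'

Lookahead/lookbehind check context without consuming it, so the matched span excludes the asserted characters.
`re.search` scans for the first position where the pattern succeeds.
The match spans [4:8] → 'gxpb'.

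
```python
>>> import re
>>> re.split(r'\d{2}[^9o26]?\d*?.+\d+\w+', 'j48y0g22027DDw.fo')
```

['j', '.fo']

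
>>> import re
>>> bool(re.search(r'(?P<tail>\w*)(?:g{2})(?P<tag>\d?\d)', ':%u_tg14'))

False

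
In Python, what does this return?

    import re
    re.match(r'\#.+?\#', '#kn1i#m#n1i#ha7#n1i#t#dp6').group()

'#kn1i#'

A `+?`/`*?`/`{m,n}?` starts at its minimum and grows only as far as needed for what follows to match.
`re.match` only tries the pattern at the start of the string.
The match spans [0:6] → '#kn1i#'.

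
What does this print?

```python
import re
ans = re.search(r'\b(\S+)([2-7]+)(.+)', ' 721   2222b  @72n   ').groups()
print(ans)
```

('7', '2', '1   2222b  @72n   ')

The pattern matches a word boundary (`\b`, zero-width); then one or more of a non-whitespace character (captured); then one or more of a character in [2-7] (captured); then one or more of any character (captured).
Unlike `match`, `search` isn't anchored — it looks for the pattern anywhere in the string.
The match spans [1:21] → '721   2222b  @72n   '.
Captured: group 1 = '7', group 2 = '2', group 3 = '1   2222b  @72n   '.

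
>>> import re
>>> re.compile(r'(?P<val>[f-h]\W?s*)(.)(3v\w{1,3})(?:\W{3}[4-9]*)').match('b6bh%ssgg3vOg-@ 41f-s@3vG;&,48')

None

`re.match` won't scan ahead — the pattern has to work from the very first character.
Here the string doesn't start with a match, so the call returns None.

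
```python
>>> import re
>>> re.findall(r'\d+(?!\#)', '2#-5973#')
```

['597']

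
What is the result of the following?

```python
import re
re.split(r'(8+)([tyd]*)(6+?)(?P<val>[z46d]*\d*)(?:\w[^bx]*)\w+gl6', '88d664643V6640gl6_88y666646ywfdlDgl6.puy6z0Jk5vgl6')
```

['', '88', 'd', '6', '64643', '']

With the lazy modifier that quantifier settles for the fewest repetitions that let the rest of the pattern succeed (the atoms after it are unaffected and can still be greedy).
With a capturing group present, the delimiter's captured portion is kept in the result list.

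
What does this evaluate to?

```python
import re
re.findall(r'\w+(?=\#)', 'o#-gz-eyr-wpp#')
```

['o', 'wpp']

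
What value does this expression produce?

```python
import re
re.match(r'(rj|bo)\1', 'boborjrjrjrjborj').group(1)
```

'bo'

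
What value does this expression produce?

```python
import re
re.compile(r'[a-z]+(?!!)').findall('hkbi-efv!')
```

['hkbi', 'ef']

A negative assertion filters positions out without eating any characters.
With no groups in the pattern, `findall` gives back each whole match — 2 here.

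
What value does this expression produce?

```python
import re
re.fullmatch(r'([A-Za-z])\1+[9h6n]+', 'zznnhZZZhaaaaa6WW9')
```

None

`re.fullmatch` requires the pattern to consume the entire string.
Here there's no way to consume every character, so the call returns None.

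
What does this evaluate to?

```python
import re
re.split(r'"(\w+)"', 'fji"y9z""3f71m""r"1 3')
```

Because the pattern has a capturing group, `split` also inserts each captured text between the pieces.

['fji', 'y9z', '', '3f71m', '', 'r', '1 3']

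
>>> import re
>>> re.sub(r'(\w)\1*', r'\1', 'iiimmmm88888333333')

`\1` is not a pattern — it's the concrete string captured by group 1, re-applied verbatim.
Matches: at [0:3] → 'iii'; at [3:7] → 'mmmm'; at [7:12] → '88888'; at [12:18] → '333333'.
`\1` in the replacement pulls in group 1's text for each match.

'im83'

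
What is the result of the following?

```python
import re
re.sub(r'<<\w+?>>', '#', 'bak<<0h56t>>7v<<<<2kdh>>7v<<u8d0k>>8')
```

Each match is replaced by '#'.

'bak#7v<<#7v#8'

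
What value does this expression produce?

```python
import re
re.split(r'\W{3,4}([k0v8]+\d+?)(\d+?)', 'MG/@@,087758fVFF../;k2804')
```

The pattern matches 3 to 4 of a non-word character; then one or more of one of [k0v8], then one or more of a digit (lazy) (captured); then one or more of a digit (lazy) (captured).
A `+?`/`*?`/`{m,n}?` starts at its minimum and grows only as far as needed for what follows to match.
Matches to split on: at [2:10] → '/@@,0877'; at [16:23] → '../;k28'.
With a capturing group present, the delimiter's captured portion is kept in the result list.

['MG', '087', '7', '58fVFF', 'k2', '8', '04']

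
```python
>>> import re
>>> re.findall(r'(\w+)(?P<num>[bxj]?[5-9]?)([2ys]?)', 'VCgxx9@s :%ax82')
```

Pattern: one or more of a word character (captured); then optionally one of [bxj], then optionally a character in [5-9] (captured as 'num'); then optionally one of [2ys] (captured).
Multiple groups make `findall` return tuples — one 3-tuple for each match.

[('VCgxx9', '', ''), ('s', '', ''), ('ax82', '', '')]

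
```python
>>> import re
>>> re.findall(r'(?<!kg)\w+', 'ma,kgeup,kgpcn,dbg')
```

['ma', 'kgeup', 'kgpcn', 'dbg']

Because the assertion is negative and zero-width, positions next to the forbidden text are skipped.
`findall` yields the raw match text (4 of them) because the pattern has no groups.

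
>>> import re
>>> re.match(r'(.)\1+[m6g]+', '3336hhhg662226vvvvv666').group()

`re.match` only tries the pattern at the start of the string.
The match spans [0:4] → '3336'.

'3336'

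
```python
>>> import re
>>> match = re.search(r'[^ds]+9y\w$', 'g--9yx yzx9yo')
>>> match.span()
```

The match spans [0:13] → 'g--9yx yzx9yo'.

(0, 13)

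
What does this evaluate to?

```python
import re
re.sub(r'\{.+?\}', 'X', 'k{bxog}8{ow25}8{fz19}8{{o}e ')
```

Because the quantifier is non-greedy, it stops expanding at the earliest point where the rest of the pattern can succeed.
Matches: at [1:7] → '{bxog}'; at [8:14] → '{ow25}'; at [15:21] → '{fz19}'; at [22:26] → '{{o}'.
Every occurrence is swapped for 'X'.

'kX8X8X8Xe '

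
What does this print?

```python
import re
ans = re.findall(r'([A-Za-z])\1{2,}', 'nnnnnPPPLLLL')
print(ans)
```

`\1` is not a pattern — it's the concrete string captured by group 1, re-applied verbatim.
Scanning left to right: at [0:5] match 'nnnnn', group 1 = 'n'; at [5:8] match 'PPP', group 1 = 'P'; at [8:12] match 'LLLL', group 1 = 'L'.
With a single group, `findall` returns only what that group captured — 3 items.

['n', 'P', 'L']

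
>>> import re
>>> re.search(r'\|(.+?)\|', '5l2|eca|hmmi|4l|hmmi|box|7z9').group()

Lazy quantifiers expand one character at a time until the remainder of the pattern can match.
The match spans [3:8] → '|eca|'.

'|eca|'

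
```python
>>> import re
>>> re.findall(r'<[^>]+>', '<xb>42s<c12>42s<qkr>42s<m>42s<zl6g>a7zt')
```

Matches: at [0:4] → '<xb>'; at [7:12] → '<c12>'; at [15:20] → '<qkr>'; at [23:26] → '<m>'; at [29:35] → '<zl6g>'.
No capturing groups, so `findall` returns the 5 full match strings.

['<xb>', '<c12>', '<qkr>', '<m>', '<zl6g>']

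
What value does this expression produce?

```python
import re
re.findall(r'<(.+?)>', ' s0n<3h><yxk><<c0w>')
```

The `?` after the quantifier makes it lazy — it takes as little as possible before letting the rest of the pattern try.
Because there's exactly one group, `findall` drops the full match and keeps group 1 from each hit.

['3h', 'yxk', '<c0w']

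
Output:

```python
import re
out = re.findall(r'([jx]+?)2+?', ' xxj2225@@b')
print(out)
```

['xxj']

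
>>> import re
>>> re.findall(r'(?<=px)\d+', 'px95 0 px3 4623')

['95', '3']

The lookaround is zero-width — it requires the adjacent text to match without consuming it, so the asserted text isn't part of the match.
Scanning left to right: at [2:4] → '95'; at [9:10] → '3'.
With no groups in the pattern, `findall` gives back each whole match — 2 here.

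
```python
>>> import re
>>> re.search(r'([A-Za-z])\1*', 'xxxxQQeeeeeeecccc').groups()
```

('x',)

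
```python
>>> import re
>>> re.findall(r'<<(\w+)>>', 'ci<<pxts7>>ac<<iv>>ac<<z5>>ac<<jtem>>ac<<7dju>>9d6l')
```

['pxts7', 'iv', 'z5', 'jtem', '7dju']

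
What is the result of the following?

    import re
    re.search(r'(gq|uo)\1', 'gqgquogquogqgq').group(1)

'gq'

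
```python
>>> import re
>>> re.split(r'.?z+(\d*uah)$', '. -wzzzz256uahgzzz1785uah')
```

['. -wzzzz256uah', '1785uah', '']

The pattern matches optionally any character; then one or more of a literal 'z'; then zero or more of a digit, then the literal 'uah' (captured); then anchored at the end.
Matches to split on: at [14:25] → 'gzzz1785uah'.
Because the pattern has a capturing group, `split` also inserts each captured text between the pieces.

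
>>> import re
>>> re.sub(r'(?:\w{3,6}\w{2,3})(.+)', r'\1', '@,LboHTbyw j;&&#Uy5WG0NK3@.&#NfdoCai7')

'@, j;&&#Uy5WG0NK3@.&#NfdoCai7'

`\1` in the replacement pulls in group 1's text for each match.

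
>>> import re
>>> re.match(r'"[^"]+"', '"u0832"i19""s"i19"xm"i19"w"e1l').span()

(0, 7)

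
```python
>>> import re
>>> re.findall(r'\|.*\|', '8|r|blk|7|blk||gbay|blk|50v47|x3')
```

['|r|blk|7|blk||gbay|blk|50v47|']

`findall` yields the raw match text (1 of them) because the pattern has no groups.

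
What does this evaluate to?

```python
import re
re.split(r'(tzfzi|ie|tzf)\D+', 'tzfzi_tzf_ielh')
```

['', 'tzfzi', '']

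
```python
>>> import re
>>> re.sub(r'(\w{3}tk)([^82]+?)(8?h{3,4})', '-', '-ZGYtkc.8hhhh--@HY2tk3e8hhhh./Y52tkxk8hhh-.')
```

'----@-./--.'

This matches exactly 3 of a word character, then the literal 'tk' (captured); then one or more of any character except [82] (lazy) (captured); then optionally the literal '8', then 3 to 4 of a literal 'h' (captured).
Matches: at [1:13] → 'ZGYtkc.8hhhh'; at [16:28] → 'HY2tk3e8hhhh'; at [30:41] → 'Y52tkxk8hhh'.
Each match is replaced by '-'.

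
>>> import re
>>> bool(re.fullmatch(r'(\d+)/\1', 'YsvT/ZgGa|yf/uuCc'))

False

`fullmatch` succeeds only if the pattern covers the string from start to end.
Here there's no way to consume every character, so the call returns None, and `bool(None)` is False.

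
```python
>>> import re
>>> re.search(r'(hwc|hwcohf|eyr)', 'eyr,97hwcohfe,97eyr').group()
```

'eyr'

Unlike `match`, `search` isn't anchored — it looks for the pattern anywhere in the string.
The match spans [0:3] → 'eyr'.
Captured: group 1 = 'eyr'.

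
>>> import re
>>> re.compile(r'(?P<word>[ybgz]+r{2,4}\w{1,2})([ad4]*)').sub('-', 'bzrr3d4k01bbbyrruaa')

`sub` substitutes '-' at each match site.

'-k01-'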